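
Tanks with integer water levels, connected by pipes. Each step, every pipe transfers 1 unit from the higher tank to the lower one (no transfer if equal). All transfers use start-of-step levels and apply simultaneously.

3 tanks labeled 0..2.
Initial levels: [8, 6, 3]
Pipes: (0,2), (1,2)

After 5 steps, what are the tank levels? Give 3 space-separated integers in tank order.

Answer: 6 6 5

Derivation:
Step 1: flows [0->2,1->2] -> levels [7 5 5]
Step 2: flows [0->2,1=2] -> levels [6 5 6]
Step 3: flows [0=2,2->1] -> levels [6 6 5]
Step 4: flows [0->2,1->2] -> levels [5 5 7]
Step 5: flows [2->0,2->1] -> levels [6 6 5]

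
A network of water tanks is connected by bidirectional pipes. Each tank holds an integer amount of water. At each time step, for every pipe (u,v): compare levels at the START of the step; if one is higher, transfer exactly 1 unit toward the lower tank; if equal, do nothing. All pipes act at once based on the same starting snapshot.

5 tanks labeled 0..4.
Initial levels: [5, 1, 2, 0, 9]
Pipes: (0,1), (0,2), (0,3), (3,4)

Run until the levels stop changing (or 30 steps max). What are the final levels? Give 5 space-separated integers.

Step 1: flows [0->1,0->2,0->3,4->3] -> levels [2 2 3 2 8]
Step 2: flows [0=1,2->0,0=3,4->3] -> levels [3 2 2 3 7]
Step 3: flows [0->1,0->2,0=3,4->3] -> levels [1 3 3 4 6]
Step 4: flows [1->0,2->0,3->0,4->3] -> levels [4 2 2 4 5]
Step 5: flows [0->1,0->2,0=3,4->3] -> levels [2 3 3 5 4]
Step 6: flows [1->0,2->0,3->0,3->4] -> levels [5 2 2 3 5]
Step 7: flows [0->1,0->2,0->3,4->3] -> levels [2 3 3 5 4]
  -> period-2 cycle: step 7 state = step 5 state; never stabilizes
  -> state at step 30: (30-5) mod 2 = 1, same as step 6 -> [5 2 2 3 5]

Answer: 5 2 2 3 5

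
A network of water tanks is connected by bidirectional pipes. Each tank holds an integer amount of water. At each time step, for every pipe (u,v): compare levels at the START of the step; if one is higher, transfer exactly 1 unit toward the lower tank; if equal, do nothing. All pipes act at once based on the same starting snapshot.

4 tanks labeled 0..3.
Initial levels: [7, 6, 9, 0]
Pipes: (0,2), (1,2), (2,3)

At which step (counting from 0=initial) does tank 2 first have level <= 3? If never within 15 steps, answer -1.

Step 1: flows [2->0,2->1,2->3] -> levels [8 7 6 1]
Step 2: flows [0->2,1->2,2->3] -> levels [7 6 7 2]
Step 3: flows [0=2,2->1,2->3] -> levels [7 7 5 3]
Step 4: flows [0->2,1->2,2->3] -> levels [6 6 6 4]
Step 5: flows [0=2,1=2,2->3] -> levels [6 6 5 5]
Step 6: flows [0->2,1->2,2=3] -> levels [5 5 7 5]
Step 7: flows [2->0,2->1,2->3] -> levels [6 6 4 6]
Step 8: flows [0->2,1->2,3->2] -> levels [5 5 7 5]
  -> period-2 cycle (repeats step 6); tank 2 never drops to <=3
Tank 2 never reaches <=3 within 15 steps

Answer: -1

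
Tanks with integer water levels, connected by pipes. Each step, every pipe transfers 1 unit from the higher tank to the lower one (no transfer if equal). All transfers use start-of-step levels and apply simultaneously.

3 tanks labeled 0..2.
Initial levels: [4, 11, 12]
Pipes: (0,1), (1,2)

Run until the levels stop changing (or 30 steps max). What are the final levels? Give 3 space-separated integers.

Answer: 9 9 9

Derivation:
Step 1: flows [1->0,2->1] -> levels [5 11 11]
Step 2: flows [1->0,1=2] -> levels [6 10 11]
Step 3: flows [1->0,2->1] -> levels [7 10 10]
Step 4: flows [1->0,1=2] -> levels [8 9 10]
Step 5: flows [1->0,2->1] -> levels [9 9 9]
Step 6: flows [0=1,1=2] -> levels [9 9 9]
  -> stable (no change)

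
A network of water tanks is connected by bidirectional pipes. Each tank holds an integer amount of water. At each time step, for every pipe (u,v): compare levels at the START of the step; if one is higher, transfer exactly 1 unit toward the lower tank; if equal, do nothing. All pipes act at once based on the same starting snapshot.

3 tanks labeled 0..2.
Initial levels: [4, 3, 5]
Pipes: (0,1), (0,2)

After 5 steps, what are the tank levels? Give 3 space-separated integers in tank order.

Step 1: flows [0->1,2->0] -> levels [4 4 4]
Step 2: flows [0=1,0=2] -> levels [4 4 4]
  -> stable; steps 3..5 unchanged -> [4 4 4]

Answer: 4 4 4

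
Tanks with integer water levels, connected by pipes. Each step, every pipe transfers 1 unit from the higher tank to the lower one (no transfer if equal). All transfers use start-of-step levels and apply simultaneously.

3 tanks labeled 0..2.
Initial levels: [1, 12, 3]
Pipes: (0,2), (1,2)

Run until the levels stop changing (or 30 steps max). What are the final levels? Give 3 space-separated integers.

Step 1: flows [2->0,1->2] -> levels [2 11 3]
Step 2: flows [2->0,1->2] -> levels [3 10 3]
Step 3: flows [0=2,1->2] -> levels [3 9 4]
Step 4: flows [2->0,1->2] -> levels [4 8 4]
Step 5: flows [0=2,1->2] -> levels [4 7 5]
Step 6: flows [2->0,1->2] -> levels [5 6 5]
Step 7: flows [0=2,1->2] -> levels [5 5 6]
Step 8: flows [2->0,2->1] -> levels [6 6 4]
Step 9: flows [0->2,1->2] -> levels [5 5 6]
  -> period-2 cycle: step 9 state = step 7 state; never stabilizes
  -> state at step 30: (30-7) mod 2 = 1, same as step 8 -> [6 6 4]

Answer: 6 6 4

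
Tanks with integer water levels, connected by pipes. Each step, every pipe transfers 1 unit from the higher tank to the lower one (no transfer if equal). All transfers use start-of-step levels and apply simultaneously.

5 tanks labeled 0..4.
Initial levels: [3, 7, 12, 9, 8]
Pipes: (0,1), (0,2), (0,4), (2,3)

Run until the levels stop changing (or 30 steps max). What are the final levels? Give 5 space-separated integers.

Answer: 9 7 7 9 7

Derivation:
Step 1: flows [1->0,2->0,4->0,2->3] -> levels [6 6 10 10 7]
Step 2: flows [0=1,2->0,4->0,2=3] -> levels [8 6 9 10 6]
Step 3: flows [0->1,2->0,0->4,3->2] -> levels [7 7 9 9 7]
Step 4: flows [0=1,2->0,0=4,2=3] -> levels [8 7 8 9 7]
Step 5: flows [0->1,0=2,0->4,3->2] -> levels [6 8 9 8 8]
Step 6: flows [1->0,2->0,4->0,2->3] -> levels [9 7 7 9 7]
Step 7: flows [0->1,0->2,0->4,3->2] -> levels [6 8 9 8 8]
  -> period-2 cycle: step 7 state = step 5 state; never stabilizes
  -> state at step 30: (30-5) mod 2 = 1, same as step 6 -> [9 7 7 9 7]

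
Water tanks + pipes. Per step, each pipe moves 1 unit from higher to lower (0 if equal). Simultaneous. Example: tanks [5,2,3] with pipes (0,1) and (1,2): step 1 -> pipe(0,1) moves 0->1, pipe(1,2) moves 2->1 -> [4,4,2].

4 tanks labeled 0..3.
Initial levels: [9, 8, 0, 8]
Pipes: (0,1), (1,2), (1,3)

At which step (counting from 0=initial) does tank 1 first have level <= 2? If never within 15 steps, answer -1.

Step 1: flows [0->1,1->2,1=3] -> levels [8 8 1 8]
Step 2: flows [0=1,1->2,1=3] -> levels [8 7 2 8]
Step 3: flows [0->1,1->2,3->1] -> levels [7 8 3 7]
Step 4: flows [1->0,1->2,1->3] -> levels [8 5 4 8]
Step 5: flows [0->1,1->2,3->1] -> levels [7 6 5 7]
Step 6: flows [0->1,1->2,3->1] -> levels [6 7 6 6]
Step 7: flows [1->0,1->2,1->3] -> levels [7 4 7 7]
Step 8: flows [0->1,2->1,3->1] -> levels [6 7 6 6]
  -> period-2 cycle (repeats step 6); tank 1 never drops to <=2
Tank 1 never reaches <=2 within 15 steps

Answer: -1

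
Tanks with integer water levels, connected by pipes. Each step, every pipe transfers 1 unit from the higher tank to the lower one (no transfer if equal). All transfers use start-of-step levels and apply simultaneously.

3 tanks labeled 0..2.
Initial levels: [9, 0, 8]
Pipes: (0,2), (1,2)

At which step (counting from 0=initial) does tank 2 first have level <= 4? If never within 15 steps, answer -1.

Step 1: flows [0->2,2->1] -> levels [8 1 8]
Step 2: flows [0=2,2->1] -> levels [8 2 7]
Step 3: flows [0->2,2->1] -> levels [7 3 7]
Step 4: flows [0=2,2->1] -> levels [7 4 6]
Step 5: flows [0->2,2->1] -> levels [6 5 6]
Step 6: flows [0=2,2->1] -> levels [6 6 5]
Step 7: flows [0->2,1->2] -> levels [5 5 7]
Step 8: flows [2->0,2->1] -> levels [6 6 5]
  -> period-2 cycle (repeats step 6); tank 2 never drops to <=4
Tank 2 never reaches <=4 within 15 steps

Answer: -1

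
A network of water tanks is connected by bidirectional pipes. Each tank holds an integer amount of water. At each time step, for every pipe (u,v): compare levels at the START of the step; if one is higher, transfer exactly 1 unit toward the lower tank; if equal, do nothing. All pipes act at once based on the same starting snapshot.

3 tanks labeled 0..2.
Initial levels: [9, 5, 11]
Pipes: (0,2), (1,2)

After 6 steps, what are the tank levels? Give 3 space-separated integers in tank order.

Answer: 8 8 9

Derivation:
Step 1: flows [2->0,2->1] -> levels [10 6 9]
Step 2: flows [0->2,2->1] -> levels [9 7 9]
Step 3: flows [0=2,2->1] -> levels [9 8 8]
Step 4: flows [0->2,1=2] -> levels [8 8 9]
Step 5: flows [2->0,2->1] -> levels [9 9 7]
Step 6: flows [0->2,1->2] -> levels [8 8 9]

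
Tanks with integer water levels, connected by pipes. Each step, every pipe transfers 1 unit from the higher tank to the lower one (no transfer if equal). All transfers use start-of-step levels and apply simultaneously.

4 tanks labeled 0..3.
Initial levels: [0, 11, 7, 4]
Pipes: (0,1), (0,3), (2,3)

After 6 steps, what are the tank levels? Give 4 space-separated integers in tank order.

Step 1: flows [1->0,3->0,2->3] -> levels [2 10 6 4]
Step 2: flows [1->0,3->0,2->3] -> levels [4 9 5 4]
Step 3: flows [1->0,0=3,2->3] -> levels [5 8 4 5]
Step 4: flows [1->0,0=3,3->2] -> levels [6 7 5 4]
Step 5: flows [1->0,0->3,2->3] -> levels [6 6 4 6]
Step 6: flows [0=1,0=3,3->2] -> levels [6 6 5 5]

Answer: 6 6 5 5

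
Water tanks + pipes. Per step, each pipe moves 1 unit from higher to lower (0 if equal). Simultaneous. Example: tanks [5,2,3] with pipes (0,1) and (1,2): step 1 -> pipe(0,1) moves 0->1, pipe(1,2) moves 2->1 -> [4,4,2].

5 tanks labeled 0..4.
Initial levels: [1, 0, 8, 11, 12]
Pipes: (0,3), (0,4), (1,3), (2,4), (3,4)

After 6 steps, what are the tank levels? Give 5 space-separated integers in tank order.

Step 1: flows [3->0,4->0,3->1,4->2,4->3] -> levels [3 1 9 10 9]
Step 2: flows [3->0,4->0,3->1,2=4,3->4] -> levels [5 2 9 7 9]
Step 3: flows [3->0,4->0,3->1,2=4,4->3] -> levels [7 3 9 6 7]
Step 4: flows [0->3,0=4,3->1,2->4,4->3] -> levels [6 4 8 7 7]
Step 5: flows [3->0,4->0,3->1,2->4,3=4] -> levels [8 5 7 5 7]
Step 6: flows [0->3,0->4,1=3,2=4,4->3] -> levels [6 5 7 7 7]

Answer: 6 5 7 7 7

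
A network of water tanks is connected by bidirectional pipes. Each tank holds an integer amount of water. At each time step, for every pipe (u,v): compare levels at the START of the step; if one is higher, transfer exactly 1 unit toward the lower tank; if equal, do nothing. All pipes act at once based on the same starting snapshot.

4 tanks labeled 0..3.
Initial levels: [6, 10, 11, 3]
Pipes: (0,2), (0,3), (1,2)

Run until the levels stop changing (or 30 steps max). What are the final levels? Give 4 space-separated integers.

Answer: 8 8 7 7

Derivation:
Step 1: flows [2->0,0->3,2->1] -> levels [6 11 9 4]
Step 2: flows [2->0,0->3,1->2] -> levels [6 10 9 5]
Step 3: flows [2->0,0->3,1->2] -> levels [6 9 9 6]
Step 4: flows [2->0,0=3,1=2] -> levels [7 9 8 6]
Step 5: flows [2->0,0->3,1->2] -> levels [7 8 8 7]
Step 6: flows [2->0,0=3,1=2] -> levels [8 8 7 7]
Step 7: flows [0->2,0->3,1->2] -> levels [6 7 9 8]
Step 8: flows [2->0,3->0,2->1] -> levels [8 8 7 7]
  -> period-2 cycle: step 8 state = step 6 state; never stabilizes
  -> state at step 30: (30-6) mod 2 = 0, same as step 6 -> [8 8 7 7]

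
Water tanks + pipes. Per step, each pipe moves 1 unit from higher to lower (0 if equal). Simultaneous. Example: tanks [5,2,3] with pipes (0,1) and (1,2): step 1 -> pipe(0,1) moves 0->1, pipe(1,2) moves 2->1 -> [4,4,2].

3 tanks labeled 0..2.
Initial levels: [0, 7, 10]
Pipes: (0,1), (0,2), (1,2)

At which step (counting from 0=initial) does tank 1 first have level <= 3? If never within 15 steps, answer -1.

Step 1: flows [1->0,2->0,2->1] -> levels [2 7 8]
Step 2: flows [1->0,2->0,2->1] -> levels [4 7 6]
Step 3: flows [1->0,2->0,1->2] -> levels [6 5 6]
Step 4: flows [0->1,0=2,2->1] -> levels [5 7 5]
Step 5: flows [1->0,0=2,1->2] -> levels [6 5 6]
  -> period-2 cycle (repeats step 3); tank 1 never drops to <=3
Tank 1 never reaches <=3 within 15 steps

Answer: -1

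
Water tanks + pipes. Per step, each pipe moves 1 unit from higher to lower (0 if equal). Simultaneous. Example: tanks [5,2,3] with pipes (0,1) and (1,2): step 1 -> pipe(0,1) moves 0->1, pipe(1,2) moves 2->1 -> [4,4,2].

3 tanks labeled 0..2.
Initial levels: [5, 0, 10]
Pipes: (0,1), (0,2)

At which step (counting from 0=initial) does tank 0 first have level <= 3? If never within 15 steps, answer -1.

Answer: -1

Derivation:
Step 1: flows [0->1,2->0] -> levels [5 1 9]
Step 2: flows [0->1,2->0] -> levels [5 2 8]
Step 3: flows [0->1,2->0] -> levels [5 3 7]
Step 4: flows [0->1,2->0] -> levels [5 4 6]
Step 5: flows [0->1,2->0] -> levels [5 5 5]
Step 6: flows [0=1,0=2] -> levels [5 5 5]
  -> stable; tank 0 stays at 5 > 3
Tank 0 never reaches <=3 within 15 steps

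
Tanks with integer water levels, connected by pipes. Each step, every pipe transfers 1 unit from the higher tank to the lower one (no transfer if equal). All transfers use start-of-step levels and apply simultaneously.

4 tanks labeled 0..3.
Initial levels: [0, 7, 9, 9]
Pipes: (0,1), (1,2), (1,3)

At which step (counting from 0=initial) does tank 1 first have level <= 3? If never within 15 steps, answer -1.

Step 1: flows [1->0,2->1,3->1] -> levels [1 8 8 8]
Step 2: flows [1->0,1=2,1=3] -> levels [2 7 8 8]
Step 3: flows [1->0,2->1,3->1] -> levels [3 8 7 7]
Step 4: flows [1->0,1->2,1->3] -> levels [4 5 8 8]
Step 5: flows [1->0,2->1,3->1] -> levels [5 6 7 7]
Step 6: flows [1->0,2->1,3->1] -> levels [6 7 6 6]
Step 7: flows [1->0,1->2,1->3] -> levels [7 4 7 7]
Step 8: flows [0->1,2->1,3->1] -> levels [6 7 6 6]
  -> period-2 cycle (repeats step 6); tank 1 never drops to <=3
Tank 1 never reaches <=3 within 15 steps

Answer: -1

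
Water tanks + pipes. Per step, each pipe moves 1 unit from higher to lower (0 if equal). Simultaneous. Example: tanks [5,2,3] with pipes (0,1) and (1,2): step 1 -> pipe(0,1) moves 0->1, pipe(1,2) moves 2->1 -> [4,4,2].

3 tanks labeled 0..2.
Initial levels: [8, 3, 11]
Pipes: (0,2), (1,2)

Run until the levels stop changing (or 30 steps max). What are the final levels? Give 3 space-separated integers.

Step 1: flows [2->0,2->1] -> levels [9 4 9]
Step 2: flows [0=2,2->1] -> levels [9 5 8]
Step 3: flows [0->2,2->1] -> levels [8 6 8]
Step 4: flows [0=2,2->1] -> levels [8 7 7]
Step 5: flows [0->2,1=2] -> levels [7 7 8]
Step 6: flows [2->0,2->1] -> levels [8 8 6]
Step 7: flows [0->2,1->2] -> levels [7 7 8]
  -> period-2 cycle: step 7 state = step 5 state; never stabilizes
  -> state at step 30: (30-5) mod 2 = 1, same as step 6 -> [8 8 6]

Answer: 8 8 6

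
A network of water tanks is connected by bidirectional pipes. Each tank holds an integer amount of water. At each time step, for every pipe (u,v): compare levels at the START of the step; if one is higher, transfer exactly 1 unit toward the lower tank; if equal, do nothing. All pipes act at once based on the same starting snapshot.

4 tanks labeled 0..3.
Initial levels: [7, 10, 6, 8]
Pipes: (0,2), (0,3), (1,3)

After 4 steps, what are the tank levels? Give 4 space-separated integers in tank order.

Step 1: flows [0->2,3->0,1->3] -> levels [7 9 7 8]
Step 2: flows [0=2,3->0,1->3] -> levels [8 8 7 8]
Step 3: flows [0->2,0=3,1=3] -> levels [7 8 8 8]
Step 4: flows [2->0,3->0,1=3] -> levels [9 8 7 7]

Answer: 9 8 7 7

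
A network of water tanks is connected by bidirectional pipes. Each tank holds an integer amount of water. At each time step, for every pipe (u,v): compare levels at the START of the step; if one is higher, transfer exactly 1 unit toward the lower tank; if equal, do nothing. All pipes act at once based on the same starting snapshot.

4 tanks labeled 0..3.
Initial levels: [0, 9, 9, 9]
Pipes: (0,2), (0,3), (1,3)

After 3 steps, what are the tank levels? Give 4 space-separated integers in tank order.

Step 1: flows [2->0,3->0,1=3] -> levels [2 9 8 8]
Step 2: flows [2->0,3->0,1->3] -> levels [4 8 7 8]
Step 3: flows [2->0,3->0,1=3] -> levels [6 8 6 7]

Answer: 6 8 6 7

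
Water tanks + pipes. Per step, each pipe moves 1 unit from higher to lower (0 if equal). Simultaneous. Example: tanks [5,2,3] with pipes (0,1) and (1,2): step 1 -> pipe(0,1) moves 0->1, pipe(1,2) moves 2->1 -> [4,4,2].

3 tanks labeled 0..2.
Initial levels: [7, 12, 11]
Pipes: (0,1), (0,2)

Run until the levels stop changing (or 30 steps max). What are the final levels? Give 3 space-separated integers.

Answer: 11 10 9

Derivation:
Step 1: flows [1->0,2->0] -> levels [9 11 10]
Step 2: flows [1->0,2->0] -> levels [11 10 9]
Step 3: flows [0->1,0->2] -> levels [9 11 10]
  -> period-2 cycle: step 3 state = step 1 state; never stabilizes
  -> state at step 30: (30-1) mod 2 = 1, same as step 2 -> [11 10 9]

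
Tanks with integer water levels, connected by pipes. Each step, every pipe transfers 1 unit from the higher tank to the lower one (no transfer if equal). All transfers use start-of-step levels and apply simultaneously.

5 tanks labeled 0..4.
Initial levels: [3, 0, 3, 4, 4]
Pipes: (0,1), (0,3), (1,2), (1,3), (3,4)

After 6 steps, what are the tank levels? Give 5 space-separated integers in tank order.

Step 1: flows [0->1,3->0,2->1,3->1,3=4] -> levels [3 3 2 2 4]
Step 2: flows [0=1,0->3,1->2,1->3,4->3] -> levels [2 1 3 5 3]
Step 3: flows [0->1,3->0,2->1,3->1,3->4] -> levels [2 4 2 2 4]
Step 4: flows [1->0,0=3,1->2,1->3,4->3] -> levels [3 1 3 4 3]
Step 5: flows [0->1,3->0,2->1,3->1,3->4] -> levels [3 4 2 1 4]
Step 6: flows [1->0,0->3,1->2,1->3,4->3] -> levels [3 1 3 4 3]

Answer: 3 1 3 4 3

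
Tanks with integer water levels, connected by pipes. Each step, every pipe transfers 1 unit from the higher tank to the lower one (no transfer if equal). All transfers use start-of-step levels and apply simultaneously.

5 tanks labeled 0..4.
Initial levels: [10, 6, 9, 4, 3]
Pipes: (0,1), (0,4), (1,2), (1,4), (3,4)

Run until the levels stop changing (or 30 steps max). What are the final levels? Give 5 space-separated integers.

Answer: 6 8 7 6 5

Derivation:
Step 1: flows [0->1,0->4,2->1,1->4,3->4] -> levels [8 7 8 3 6]
Step 2: flows [0->1,0->4,2->1,1->4,4->3] -> levels [6 8 7 4 7]
Step 3: flows [1->0,4->0,1->2,1->4,4->3] -> levels [8 5 8 5 6]
Step 4: flows [0->1,0->4,2->1,4->1,4->3] -> levels [6 8 7 6 5]
Step 5: flows [1->0,0->4,1->2,1->4,3->4] -> levels [6 5 8 5 8]
Step 6: flows [0->1,4->0,2->1,4->1,4->3] -> levels [6 8 7 6 5]
  -> period-2 cycle: step 6 state = step 4 state; never stabilizes
  -> state at step 30: (30-4) mod 2 = 0, same as step 4 -> [6 8 7 6 5]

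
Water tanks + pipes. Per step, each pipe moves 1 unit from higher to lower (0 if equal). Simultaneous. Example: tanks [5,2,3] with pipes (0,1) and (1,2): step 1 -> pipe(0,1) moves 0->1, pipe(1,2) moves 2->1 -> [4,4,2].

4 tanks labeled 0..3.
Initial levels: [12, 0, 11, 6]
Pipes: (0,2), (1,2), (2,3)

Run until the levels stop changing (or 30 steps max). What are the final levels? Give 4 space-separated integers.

Step 1: flows [0->2,2->1,2->3] -> levels [11 1 10 7]
Step 2: flows [0->2,2->1,2->3] -> levels [10 2 9 8]
Step 3: flows [0->2,2->1,2->3] -> levels [9 3 8 9]
Step 4: flows [0->2,2->1,3->2] -> levels [8 4 9 8]
Step 5: flows [2->0,2->1,2->3] -> levels [9 5 6 9]
Step 6: flows [0->2,2->1,3->2] -> levels [8 6 7 8]
Step 7: flows [0->2,2->1,3->2] -> levels [7 7 8 7]
Step 8: flows [2->0,2->1,2->3] -> levels [8 8 5 8]
Step 9: flows [0->2,1->2,3->2] -> levels [7 7 8 7]
  -> period-2 cycle: step 9 state = step 7 state; never stabilizes
  -> state at step 30: (30-7) mod 2 = 1, same as step 8 -> [8 8 5 8]

Answer: 8 8 5 8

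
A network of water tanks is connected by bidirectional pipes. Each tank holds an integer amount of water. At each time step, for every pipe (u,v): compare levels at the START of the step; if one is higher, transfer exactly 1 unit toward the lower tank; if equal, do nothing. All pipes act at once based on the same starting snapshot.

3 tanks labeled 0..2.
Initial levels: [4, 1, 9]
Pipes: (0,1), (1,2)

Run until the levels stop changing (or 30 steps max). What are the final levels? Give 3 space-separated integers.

Step 1: flows [0->1,2->1] -> levels [3 3 8]
Step 2: flows [0=1,2->1] -> levels [3 4 7]
Step 3: flows [1->0,2->1] -> levels [4 4 6]
Step 4: flows [0=1,2->1] -> levels [4 5 5]
Step 5: flows [1->0,1=2] -> levels [5 4 5]
Step 6: flows [0->1,2->1] -> levels [4 6 4]
Step 7: flows [1->0,1->2] -> levels [5 4 5]
  -> period-2 cycle: step 7 state = step 5 state; never stabilizes
  -> state at step 30: (30-5) mod 2 = 1, same as step 6 -> [4 6 4]

Answer: 4 6 4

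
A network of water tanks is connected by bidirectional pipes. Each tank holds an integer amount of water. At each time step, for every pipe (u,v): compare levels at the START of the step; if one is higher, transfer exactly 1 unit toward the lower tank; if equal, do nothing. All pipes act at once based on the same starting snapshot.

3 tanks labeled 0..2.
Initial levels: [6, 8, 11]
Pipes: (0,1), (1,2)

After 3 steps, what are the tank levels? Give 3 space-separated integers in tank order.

Step 1: flows [1->0,2->1] -> levels [7 8 10]
Step 2: flows [1->0,2->1] -> levels [8 8 9]
Step 3: flows [0=1,2->1] -> levels [8 9 8]

Answer: 8 9 8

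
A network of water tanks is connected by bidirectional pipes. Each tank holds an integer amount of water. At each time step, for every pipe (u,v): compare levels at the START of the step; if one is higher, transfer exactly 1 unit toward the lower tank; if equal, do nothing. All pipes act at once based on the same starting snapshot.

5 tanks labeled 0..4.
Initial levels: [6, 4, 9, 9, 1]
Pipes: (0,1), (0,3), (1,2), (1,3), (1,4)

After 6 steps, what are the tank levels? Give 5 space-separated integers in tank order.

Step 1: flows [0->1,3->0,2->1,3->1,1->4] -> levels [6 6 8 7 2]
Step 2: flows [0=1,3->0,2->1,3->1,1->4] -> levels [7 7 7 5 3]
Step 3: flows [0=1,0->3,1=2,1->3,1->4] -> levels [6 5 7 7 4]
Step 4: flows [0->1,3->0,2->1,3->1,1->4] -> levels [6 7 6 5 5]
Step 5: flows [1->0,0->3,1->2,1->3,1->4] -> levels [6 3 7 7 6]
Step 6: flows [0->1,3->0,2->1,3->1,4->1] -> levels [6 7 6 5 5]

Answer: 6 7 6 5 5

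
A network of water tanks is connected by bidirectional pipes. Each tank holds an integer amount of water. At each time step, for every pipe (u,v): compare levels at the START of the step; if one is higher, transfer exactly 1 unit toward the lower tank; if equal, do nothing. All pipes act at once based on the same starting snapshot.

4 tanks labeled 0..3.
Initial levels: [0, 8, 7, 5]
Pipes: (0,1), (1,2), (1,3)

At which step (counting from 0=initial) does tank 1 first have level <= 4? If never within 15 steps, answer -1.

Step 1: flows [1->0,1->2,1->3] -> levels [1 5 8 6]
Step 2: flows [1->0,2->1,3->1] -> levels [2 6 7 5]
Step 3: flows [1->0,2->1,1->3] -> levels [3 5 6 6]
Step 4: flows [1->0,2->1,3->1] -> levels [4 6 5 5]
Step 5: flows [1->0,1->2,1->3] -> levels [5 3 6 6]
Tank 1 first reaches <=4 at step 5

Answer: 5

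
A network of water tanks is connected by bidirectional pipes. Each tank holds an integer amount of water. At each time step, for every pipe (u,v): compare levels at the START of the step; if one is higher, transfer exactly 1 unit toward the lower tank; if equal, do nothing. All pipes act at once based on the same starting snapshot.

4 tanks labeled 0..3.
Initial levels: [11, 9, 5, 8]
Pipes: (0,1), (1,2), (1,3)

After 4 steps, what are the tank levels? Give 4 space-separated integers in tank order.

Step 1: flows [0->1,1->2,1->3] -> levels [10 8 6 9]
Step 2: flows [0->1,1->2,3->1] -> levels [9 9 7 8]
Step 3: flows [0=1,1->2,1->3] -> levels [9 7 8 9]
Step 4: flows [0->1,2->1,3->1] -> levels [8 10 7 8]

Answer: 8 10 7 8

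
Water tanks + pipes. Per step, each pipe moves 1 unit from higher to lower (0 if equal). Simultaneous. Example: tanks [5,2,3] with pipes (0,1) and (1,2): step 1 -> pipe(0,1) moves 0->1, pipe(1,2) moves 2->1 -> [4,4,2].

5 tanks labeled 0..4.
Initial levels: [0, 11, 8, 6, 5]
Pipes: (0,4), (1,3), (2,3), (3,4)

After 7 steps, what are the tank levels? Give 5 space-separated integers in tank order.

Step 1: flows [4->0,1->3,2->3,3->4] -> levels [1 10 7 7 5]
Step 2: flows [4->0,1->3,2=3,3->4] -> levels [2 9 7 7 5]
Step 3: flows [4->0,1->3,2=3,3->4] -> levels [3 8 7 7 5]
Step 4: flows [4->0,1->3,2=3,3->4] -> levels [4 7 7 7 5]
Step 5: flows [4->0,1=3,2=3,3->4] -> levels [5 7 7 6 5]
Step 6: flows [0=4,1->3,2->3,3->4] -> levels [5 6 6 7 6]
Step 7: flows [4->0,3->1,3->2,3->4] -> levels [6 7 7 4 6]

Answer: 6 7 7 4 6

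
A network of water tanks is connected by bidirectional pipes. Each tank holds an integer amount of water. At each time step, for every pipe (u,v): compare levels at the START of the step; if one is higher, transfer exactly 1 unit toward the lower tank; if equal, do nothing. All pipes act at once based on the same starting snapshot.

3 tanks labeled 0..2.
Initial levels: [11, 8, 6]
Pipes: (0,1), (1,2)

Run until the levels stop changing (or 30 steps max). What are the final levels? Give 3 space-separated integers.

Answer: 9 7 9

Derivation:
Step 1: flows [0->1,1->2] -> levels [10 8 7]
Step 2: flows [0->1,1->2] -> levels [9 8 8]
Step 3: flows [0->1,1=2] -> levels [8 9 8]
Step 4: flows [1->0,1->2] -> levels [9 7 9]
Step 5: flows [0->1,2->1] -> levels [8 9 8]
  -> period-2 cycle: step 5 state = step 3 state; never stabilizes
  -> state at step 30: (30-3) mod 2 = 1, same as step 4 -> [9 7 9]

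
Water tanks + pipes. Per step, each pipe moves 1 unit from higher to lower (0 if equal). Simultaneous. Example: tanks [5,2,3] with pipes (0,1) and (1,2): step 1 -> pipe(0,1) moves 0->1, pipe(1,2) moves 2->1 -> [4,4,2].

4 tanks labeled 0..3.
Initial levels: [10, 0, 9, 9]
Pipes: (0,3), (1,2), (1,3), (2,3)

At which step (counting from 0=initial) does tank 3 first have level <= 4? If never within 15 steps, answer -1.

Answer: -1

Derivation:
Step 1: flows [0->3,2->1,3->1,2=3] -> levels [9 2 8 9]
Step 2: flows [0=3,2->1,3->1,3->2] -> levels [9 4 8 7]
Step 3: flows [0->3,2->1,3->1,2->3] -> levels [8 6 6 8]
Step 4: flows [0=3,1=2,3->1,3->2] -> levels [8 7 7 6]
Step 5: flows [0->3,1=2,1->3,2->3] -> levels [7 6 6 9]
Step 6: flows [3->0,1=2,3->1,3->2] -> levels [8 7 7 6]
  -> period-2 cycle (repeats step 4); tank 3 never drops to <=4
Tank 3 never reaches <=4 within 15 steps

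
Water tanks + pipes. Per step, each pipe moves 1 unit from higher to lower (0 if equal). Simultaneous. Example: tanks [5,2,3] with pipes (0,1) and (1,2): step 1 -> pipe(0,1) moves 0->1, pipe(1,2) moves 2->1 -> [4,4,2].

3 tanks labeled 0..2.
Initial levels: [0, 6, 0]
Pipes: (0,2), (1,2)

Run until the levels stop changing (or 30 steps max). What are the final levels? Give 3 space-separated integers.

Step 1: flows [0=2,1->2] -> levels [0 5 1]
Step 2: flows [2->0,1->2] -> levels [1 4 1]
Step 3: flows [0=2,1->2] -> levels [1 3 2]
Step 4: flows [2->0,1->2] -> levels [2 2 2]
Step 5: flows [0=2,1=2] -> levels [2 2 2]
  -> stable (no change)

Answer: 2 2 2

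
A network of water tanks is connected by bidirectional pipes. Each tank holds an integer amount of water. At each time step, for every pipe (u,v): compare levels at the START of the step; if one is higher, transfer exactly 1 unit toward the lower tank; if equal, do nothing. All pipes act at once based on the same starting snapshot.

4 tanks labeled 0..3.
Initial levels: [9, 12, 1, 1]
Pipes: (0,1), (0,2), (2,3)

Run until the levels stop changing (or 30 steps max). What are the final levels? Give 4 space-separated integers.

Answer: 7 5 5 6

Derivation:
Step 1: flows [1->0,0->2,2=3] -> levels [9 11 2 1]
Step 2: flows [1->0,0->2,2->3] -> levels [9 10 2 2]
Step 3: flows [1->0,0->2,2=3] -> levels [9 9 3 2]
Step 4: flows [0=1,0->2,2->3] -> levels [8 9 3 3]
Step 5: flows [1->0,0->2,2=3] -> levels [8 8 4 3]
Step 6: flows [0=1,0->2,2->3] -> levels [7 8 4 4]
Step 7: flows [1->0,0->2,2=3] -> levels [7 7 5 4]
Step 8: flows [0=1,0->2,2->3] -> levels [6 7 5 5]
Step 9: flows [1->0,0->2,2=3] -> levels [6 6 6 5]
Step 10: flows [0=1,0=2,2->3] -> levels [6 6 5 6]
Step 11: flows [0=1,0->2,3->2] -> levels [5 6 7 5]
Step 12: flows [1->0,2->0,2->3] -> levels [7 5 5 6]
Step 13: flows [0->1,0->2,3->2] -> levels [5 6 7 5]
  -> period-2 cycle: step 13 state = step 11 state; never stabilizes
  -> state at step 30: (30-11) mod 2 = 1, same as step 12 -> [7 5 5 6]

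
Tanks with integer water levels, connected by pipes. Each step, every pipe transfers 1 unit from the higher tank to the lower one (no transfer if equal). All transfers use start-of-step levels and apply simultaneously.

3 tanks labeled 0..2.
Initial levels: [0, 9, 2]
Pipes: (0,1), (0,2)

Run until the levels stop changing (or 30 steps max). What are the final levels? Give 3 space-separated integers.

Answer: 3 4 4

Derivation:
Step 1: flows [1->0,2->0] -> levels [2 8 1]
Step 2: flows [1->0,0->2] -> levels [2 7 2]
Step 3: flows [1->0,0=2] -> levels [3 6 2]
Step 4: flows [1->0,0->2] -> levels [3 5 3]
Step 5: flows [1->0,0=2] -> levels [4 4 3]
Step 6: flows [0=1,0->2] -> levels [3 4 4]
Step 7: flows [1->0,2->0] -> levels [5 3 3]
Step 8: flows [0->1,0->2] -> levels [3 4 4]
  -> period-2 cycle: step 8 state = step 6 state; never stabilizes
  -> state at step 30: (30-6) mod 2 = 0, same as step 6 -> [3 4 4]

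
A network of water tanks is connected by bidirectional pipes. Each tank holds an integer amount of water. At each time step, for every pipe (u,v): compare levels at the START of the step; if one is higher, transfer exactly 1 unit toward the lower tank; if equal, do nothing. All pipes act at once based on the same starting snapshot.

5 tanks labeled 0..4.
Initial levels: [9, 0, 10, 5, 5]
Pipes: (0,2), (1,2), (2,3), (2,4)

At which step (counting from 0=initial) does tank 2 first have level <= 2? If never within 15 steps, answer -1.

Step 1: flows [2->0,2->1,2->3,2->4] -> levels [10 1 6 6 6]
Step 2: flows [0->2,2->1,2=3,2=4] -> levels [9 2 6 6 6]
Step 3: flows [0->2,2->1,2=3,2=4] -> levels [8 3 6 6 6]
Step 4: flows [0->2,2->1,2=3,2=4] -> levels [7 4 6 6 6]
Step 5: flows [0->2,2->1,2=3,2=4] -> levels [6 5 6 6 6]
Step 6: flows [0=2,2->1,2=3,2=4] -> levels [6 6 5 6 6]
Step 7: flows [0->2,1->2,3->2,4->2] -> levels [5 5 9 5 5]
Step 8: flows [2->0,2->1,2->3,2->4] -> levels [6 6 5 6 6]
  -> period-2 cycle (repeats step 6); tank 2 never drops to <=2
Tank 2 never reaches <=2 within 15 steps

Answer: -1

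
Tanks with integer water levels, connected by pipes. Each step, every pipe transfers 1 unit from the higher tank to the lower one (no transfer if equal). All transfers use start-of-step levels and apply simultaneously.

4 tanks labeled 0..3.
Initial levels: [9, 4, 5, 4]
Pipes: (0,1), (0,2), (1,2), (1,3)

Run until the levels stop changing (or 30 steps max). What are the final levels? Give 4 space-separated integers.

Answer: 6 4 6 6

Derivation:
Step 1: flows [0->1,0->2,2->1,1=3] -> levels [7 6 5 4]
Step 2: flows [0->1,0->2,1->2,1->3] -> levels [5 5 7 5]
Step 3: flows [0=1,2->0,2->1,1=3] -> levels [6 6 5 5]
Step 4: flows [0=1,0->2,1->2,1->3] -> levels [5 4 7 6]
Step 5: flows [0->1,2->0,2->1,3->1] -> levels [5 7 5 5]
Step 6: flows [1->0,0=2,1->2,1->3] -> levels [6 4 6 6]
Step 7: flows [0->1,0=2,2->1,3->1] -> levels [5 7 5 5]
  -> period-2 cycle: step 7 state = step 5 state; never stabilizes
  -> state at step 30: (30-5) mod 2 = 1, same as step 6 -> [6 4 6 6]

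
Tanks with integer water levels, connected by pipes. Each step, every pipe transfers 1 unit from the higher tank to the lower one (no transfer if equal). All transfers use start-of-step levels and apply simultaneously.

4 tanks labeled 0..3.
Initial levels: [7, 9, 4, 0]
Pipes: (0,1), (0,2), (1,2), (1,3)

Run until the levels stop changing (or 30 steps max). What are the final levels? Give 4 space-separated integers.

Step 1: flows [1->0,0->2,1->2,1->3] -> levels [7 6 6 1]
Step 2: flows [0->1,0->2,1=2,1->3] -> levels [5 6 7 2]
Step 3: flows [1->0,2->0,2->1,1->3] -> levels [7 5 5 3]
Step 4: flows [0->1,0->2,1=2,1->3] -> levels [5 5 6 4]
Step 5: flows [0=1,2->0,2->1,1->3] -> levels [6 5 4 5]
Step 6: flows [0->1,0->2,1->2,1=3] -> levels [4 5 6 5]
Step 7: flows [1->0,2->0,2->1,1=3] -> levels [6 5 4 5]
  -> period-2 cycle: step 7 state = step 5 state; never stabilizes
  -> state at step 30: (30-5) mod 2 = 1, same as step 6 -> [4 5 6 5]

Answer: 4 5 6 5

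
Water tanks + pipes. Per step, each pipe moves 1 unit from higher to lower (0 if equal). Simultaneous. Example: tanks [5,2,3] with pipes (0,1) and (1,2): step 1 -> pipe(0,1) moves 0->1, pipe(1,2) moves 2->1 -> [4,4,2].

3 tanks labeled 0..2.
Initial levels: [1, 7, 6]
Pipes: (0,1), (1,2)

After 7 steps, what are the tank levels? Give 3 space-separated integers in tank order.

Answer: 4 6 4

Derivation:
Step 1: flows [1->0,1->2] -> levels [2 5 7]
Step 2: flows [1->0,2->1] -> levels [3 5 6]
Step 3: flows [1->0,2->1] -> levels [4 5 5]
Step 4: flows [1->0,1=2] -> levels [5 4 5]
Step 5: flows [0->1,2->1] -> levels [4 6 4]
Step 6: flows [1->0,1->2] -> levels [5 4 5]
  -> period-2 cycle: step 6 state = step 4 state
  -> state at step 7: (7-4) mod 2 = 1, same as step 5 -> [4 6 4]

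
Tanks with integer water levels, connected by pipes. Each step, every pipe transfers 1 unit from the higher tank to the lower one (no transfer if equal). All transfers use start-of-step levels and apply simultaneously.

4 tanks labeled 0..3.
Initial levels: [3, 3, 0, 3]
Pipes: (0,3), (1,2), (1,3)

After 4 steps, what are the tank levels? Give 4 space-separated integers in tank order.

Step 1: flows [0=3,1->2,1=3] -> levels [3 2 1 3]
Step 2: flows [0=3,1->2,3->1] -> levels [3 2 2 2]
Step 3: flows [0->3,1=2,1=3] -> levels [2 2 2 3]
Step 4: flows [3->0,1=2,3->1] -> levels [3 3 2 1]

Answer: 3 3 2 1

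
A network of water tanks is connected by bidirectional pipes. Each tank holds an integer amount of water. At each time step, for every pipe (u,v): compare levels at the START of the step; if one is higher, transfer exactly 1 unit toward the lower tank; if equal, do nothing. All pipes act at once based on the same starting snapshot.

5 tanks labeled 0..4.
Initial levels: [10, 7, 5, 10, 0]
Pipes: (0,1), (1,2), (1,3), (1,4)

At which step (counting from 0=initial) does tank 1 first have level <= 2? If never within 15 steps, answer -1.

Answer: -1

Derivation:
Step 1: flows [0->1,1->2,3->1,1->4] -> levels [9 7 6 9 1]
Step 2: flows [0->1,1->2,3->1,1->4] -> levels [8 7 7 8 2]
Step 3: flows [0->1,1=2,3->1,1->4] -> levels [7 8 7 7 3]
Step 4: flows [1->0,1->2,1->3,1->4] -> levels [8 4 8 8 4]
Step 5: flows [0->1,2->1,3->1,1=4] -> levels [7 7 7 7 4]
Step 6: flows [0=1,1=2,1=3,1->4] -> levels [7 6 7 7 5]
Step 7: flows [0->1,2->1,3->1,1->4] -> levels [6 8 6 6 6]
Step 8: flows [1->0,1->2,1->3,1->4] -> levels [7 4 7 7 7]
Step 9: flows [0->1,2->1,3->1,4->1] -> levels [6 8 6 6 6]
  -> period-2 cycle (repeats step 7); tank 1 never drops to <=2
Tank 1 never reaches <=2 within 15 steps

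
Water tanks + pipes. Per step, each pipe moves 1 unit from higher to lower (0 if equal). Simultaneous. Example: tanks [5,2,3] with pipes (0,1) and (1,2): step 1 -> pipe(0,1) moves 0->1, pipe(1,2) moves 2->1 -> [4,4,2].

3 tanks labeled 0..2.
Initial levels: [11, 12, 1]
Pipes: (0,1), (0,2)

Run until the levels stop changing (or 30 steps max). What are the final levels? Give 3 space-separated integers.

Step 1: flows [1->0,0->2] -> levels [11 11 2]
Step 2: flows [0=1,0->2] -> levels [10 11 3]
Step 3: flows [1->0,0->2] -> levels [10 10 4]
Step 4: flows [0=1,0->2] -> levels [9 10 5]
Step 5: flows [1->0,0->2] -> levels [9 9 6]
Step 6: flows [0=1,0->2] -> levels [8 9 7]
Step 7: flows [1->0,0->2] -> levels [8 8 8]
Step 8: flows [0=1,0=2] -> levels [8 8 8]
  -> stable (no change)

Answer: 8 8 8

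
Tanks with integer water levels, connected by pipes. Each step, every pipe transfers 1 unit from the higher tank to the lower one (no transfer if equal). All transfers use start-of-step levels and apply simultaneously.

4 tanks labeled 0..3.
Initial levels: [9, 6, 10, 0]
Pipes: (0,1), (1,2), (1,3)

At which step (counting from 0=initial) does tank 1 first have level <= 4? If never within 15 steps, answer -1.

Answer: 7

Derivation:
Step 1: flows [0->1,2->1,1->3] -> levels [8 7 9 1]
Step 2: flows [0->1,2->1,1->3] -> levels [7 8 8 2]
Step 3: flows [1->0,1=2,1->3] -> levels [8 6 8 3]
Step 4: flows [0->1,2->1,1->3] -> levels [7 7 7 4]
Step 5: flows [0=1,1=2,1->3] -> levels [7 6 7 5]
Step 6: flows [0->1,2->1,1->3] -> levels [6 7 6 6]
Step 7: flows [1->0,1->2,1->3] -> levels [7 4 7 7]
Tank 1 first reaches <=4 at step 7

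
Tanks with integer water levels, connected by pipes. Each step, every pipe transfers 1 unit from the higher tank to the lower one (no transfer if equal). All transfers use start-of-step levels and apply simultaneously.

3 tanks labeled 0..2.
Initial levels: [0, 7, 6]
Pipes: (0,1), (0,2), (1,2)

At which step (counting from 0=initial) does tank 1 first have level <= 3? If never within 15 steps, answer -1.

Answer: 3

Derivation:
Step 1: flows [1->0,2->0,1->2] -> levels [2 5 6]
Step 2: flows [1->0,2->0,2->1] -> levels [4 5 4]
Step 3: flows [1->0,0=2,1->2] -> levels [5 3 5]
Tank 1 first reaches <=3 at step 3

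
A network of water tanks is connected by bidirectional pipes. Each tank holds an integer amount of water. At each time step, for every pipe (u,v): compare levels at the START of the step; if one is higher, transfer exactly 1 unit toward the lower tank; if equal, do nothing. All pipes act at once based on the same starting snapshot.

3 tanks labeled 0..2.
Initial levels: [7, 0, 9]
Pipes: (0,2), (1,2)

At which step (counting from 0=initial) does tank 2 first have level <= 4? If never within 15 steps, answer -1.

Step 1: flows [2->0,2->1] -> levels [8 1 7]
Step 2: flows [0->2,2->1] -> levels [7 2 7]
Step 3: flows [0=2,2->1] -> levels [7 3 6]
Step 4: flows [0->2,2->1] -> levels [6 4 6]
Step 5: flows [0=2,2->1] -> levels [6 5 5]
Step 6: flows [0->2,1=2] -> levels [5 5 6]
Step 7: flows [2->0,2->1] -> levels [6 6 4]
Tank 2 first reaches <=4 at step 7

Answer: 7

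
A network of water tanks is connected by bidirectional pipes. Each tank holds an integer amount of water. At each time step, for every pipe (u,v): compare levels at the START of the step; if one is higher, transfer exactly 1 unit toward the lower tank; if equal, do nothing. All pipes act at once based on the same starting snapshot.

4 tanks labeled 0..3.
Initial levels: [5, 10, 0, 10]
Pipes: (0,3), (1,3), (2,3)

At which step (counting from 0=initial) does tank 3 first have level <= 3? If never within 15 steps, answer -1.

Answer: -1

Derivation:
Step 1: flows [3->0,1=3,3->2] -> levels [6 10 1 8]
Step 2: flows [3->0,1->3,3->2] -> levels [7 9 2 7]
Step 3: flows [0=3,1->3,3->2] -> levels [7 8 3 7]
Step 4: flows [0=3,1->3,3->2] -> levels [7 7 4 7]
Step 5: flows [0=3,1=3,3->2] -> levels [7 7 5 6]
Step 6: flows [0->3,1->3,3->2] -> levels [6 6 6 7]
Step 7: flows [3->0,3->1,3->2] -> levels [7 7 7 4]
Step 8: flows [0->3,1->3,2->3] -> levels [6 6 6 7]
  -> period-2 cycle (repeats step 6); tank 3 never drops to <=3
Tank 3 never reaches <=3 within 15 steps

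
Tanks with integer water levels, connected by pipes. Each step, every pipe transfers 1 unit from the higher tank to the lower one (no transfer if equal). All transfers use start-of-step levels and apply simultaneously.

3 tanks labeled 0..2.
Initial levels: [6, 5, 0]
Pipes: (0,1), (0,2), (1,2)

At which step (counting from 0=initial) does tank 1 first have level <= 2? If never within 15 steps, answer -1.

Step 1: flows [0->1,0->2,1->2] -> levels [4 5 2]
Step 2: flows [1->0,0->2,1->2] -> levels [4 3 4]
Step 3: flows [0->1,0=2,2->1] -> levels [3 5 3]
Step 4: flows [1->0,0=2,1->2] -> levels [4 3 4]
  -> period-2 cycle (repeats step 2); tank 1 never drops to <=2
Tank 1 never reaches <=2 within 15 steps

Answer: -1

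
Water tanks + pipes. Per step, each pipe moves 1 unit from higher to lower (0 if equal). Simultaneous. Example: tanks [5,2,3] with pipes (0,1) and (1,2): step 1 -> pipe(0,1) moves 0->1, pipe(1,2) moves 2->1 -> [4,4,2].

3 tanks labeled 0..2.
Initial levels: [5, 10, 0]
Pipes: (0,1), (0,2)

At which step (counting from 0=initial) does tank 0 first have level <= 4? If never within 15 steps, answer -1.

Answer: -1

Derivation:
Step 1: flows [1->0,0->2] -> levels [5 9 1]
Step 2: flows [1->0,0->2] -> levels [5 8 2]
Step 3: flows [1->0,0->2] -> levels [5 7 3]
Step 4: flows [1->0,0->2] -> levels [5 6 4]
Step 5: flows [1->0,0->2] -> levels [5 5 5]
Step 6: flows [0=1,0=2] -> levels [5 5 5]
  -> stable; tank 0 stays at 5 > 4
Tank 0 never reaches <=4 within 15 steps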